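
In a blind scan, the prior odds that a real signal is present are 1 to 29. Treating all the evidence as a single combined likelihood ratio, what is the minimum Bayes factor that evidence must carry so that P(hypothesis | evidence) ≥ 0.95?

Prior odds = 1/29.
Target odds = 0.95/0.05 = 19.
Required Bayes factor = 19 ÷ (1/29) = 551.

551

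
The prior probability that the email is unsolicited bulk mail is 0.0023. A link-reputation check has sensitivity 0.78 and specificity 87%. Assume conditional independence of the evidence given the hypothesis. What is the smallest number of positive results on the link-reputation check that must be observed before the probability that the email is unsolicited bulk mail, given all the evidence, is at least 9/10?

5

Prior odds = 0.0023/0.9977 = 23/9977.
False-positive rate = 1 − 0.87 = 0.13; likelihood ratio of a positive = 0.78/0.13 = 6.
Target odds: 0.9 ÷ 0.1 = 9.
Need (23/9977) × 6ⁿ ≥ 9, i.e. 6ⁿ ≥ 89793/23.
6⁴ = 1296 falls short of 89793/23 but 6⁵ = 7776 reaches it, so n = 5.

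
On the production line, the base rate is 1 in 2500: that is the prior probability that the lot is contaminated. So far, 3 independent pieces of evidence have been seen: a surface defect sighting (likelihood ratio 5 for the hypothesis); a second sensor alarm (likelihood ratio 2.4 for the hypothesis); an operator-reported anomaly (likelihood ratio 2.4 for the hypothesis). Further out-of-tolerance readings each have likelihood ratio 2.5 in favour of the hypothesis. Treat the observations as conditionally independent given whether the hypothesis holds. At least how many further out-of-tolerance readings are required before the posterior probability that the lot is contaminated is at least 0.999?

13

Prior odds = 0.0004/0.9996 = 1/2499.
Combined Bayes factor of the evidence already in hand = 5 × 2.4 × 2.4 = 28.8.
Odds after that evidence = (1/2499) × 28.8 = 48/4165.
Target odds = 0.999/0.001 = 999.
Need 2.5ⁿ ≥ 999 ÷ (48/4165) = 86684.0625.
2.5¹² = 244140625/4096 falls short of 86684.0625 but 2.5¹³ ≈149012 reaches it, so n = 13.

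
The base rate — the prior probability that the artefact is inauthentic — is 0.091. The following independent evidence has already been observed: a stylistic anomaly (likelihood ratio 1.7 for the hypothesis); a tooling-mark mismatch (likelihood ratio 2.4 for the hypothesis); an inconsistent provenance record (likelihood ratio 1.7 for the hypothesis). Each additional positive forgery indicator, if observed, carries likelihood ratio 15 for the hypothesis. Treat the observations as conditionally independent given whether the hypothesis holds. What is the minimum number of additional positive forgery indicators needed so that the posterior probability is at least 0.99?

Prior odds = 0.091/0.909 = 91/909.
Combined Bayes factor of the evidence already in hand = 1.7 × 2.4 × 1.7 = 6.936.
Odds after that evidence = (91/909) × 6.936 = 26299/37875.
Target odds = 0.99/0.01 = 99.
Need 15ⁿ ≥ 99 ÷ (26299/37875) = 3749625/26299.
15¹ = 15 falls short of 3749625/26299 but 15² = 225 reaches it, so n = 2.

2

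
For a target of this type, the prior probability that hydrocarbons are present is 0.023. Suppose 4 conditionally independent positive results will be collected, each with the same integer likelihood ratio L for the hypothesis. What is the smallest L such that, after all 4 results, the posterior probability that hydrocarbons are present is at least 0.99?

9

Prior odds = 0.023/0.977 = 23/977.
Target odds = 0.99/0.01 = 99.
Need L⁴ ≥ 99 ÷ (23/977) = 96723/23.
8⁴ = 4096 < 96723/23 ≤ 6561 = 9⁴, so L = 9.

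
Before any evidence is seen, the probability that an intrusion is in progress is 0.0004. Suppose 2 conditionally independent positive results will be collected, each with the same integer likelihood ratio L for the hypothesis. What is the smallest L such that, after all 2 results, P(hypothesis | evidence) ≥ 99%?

Prior odds = 0.0004/0.9996 = 1/2499.
Target odds = 0.99/0.01 = 99.
Need L² ≥ 99 ÷ (1/2499) = 247401.
497² = 247009 < 247401 ≤ 248004 = 498², so L = 498.

498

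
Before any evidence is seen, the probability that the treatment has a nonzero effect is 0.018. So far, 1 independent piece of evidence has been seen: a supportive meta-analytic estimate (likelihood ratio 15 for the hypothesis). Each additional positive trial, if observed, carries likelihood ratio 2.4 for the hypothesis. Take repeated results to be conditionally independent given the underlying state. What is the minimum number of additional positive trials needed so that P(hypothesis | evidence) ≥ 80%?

Prior odds = 0.018/0.982 = 9/491.
Bayes factor of the evidence already in hand = 15.
Odds after that evidence = (9/491) × 15 = 135/491.
Target odds = 0.8/0.2 = 4.
Need 2.4ⁿ ≥ 4 ÷ (135/491) = 1964/135.
2.4³ = 13.824 falls short of 1964/135 but 2.4⁴ = 33.1776 reaches it, so n = 4.

4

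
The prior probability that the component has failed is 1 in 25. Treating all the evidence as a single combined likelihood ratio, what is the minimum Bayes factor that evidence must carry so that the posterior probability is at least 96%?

Prior odds = 0.04/0.96 = 1/24.
Target odds = 0.96/0.04 = 24.
Required Bayes factor = 24 ÷ (1/24) = 576.

576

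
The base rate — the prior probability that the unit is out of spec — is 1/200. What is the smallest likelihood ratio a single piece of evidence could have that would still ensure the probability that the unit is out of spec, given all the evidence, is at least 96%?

4776

Prior odds = 0.005/0.995 = 1/199.
Target odds = 0.96/0.04 = 24.
Required Bayes factor = 24 ÷ (1/199) = 4776.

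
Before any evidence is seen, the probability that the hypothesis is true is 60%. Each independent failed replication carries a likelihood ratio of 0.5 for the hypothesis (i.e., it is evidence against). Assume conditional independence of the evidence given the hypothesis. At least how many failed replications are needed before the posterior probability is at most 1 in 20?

Prior odds = 0.6/0.4 = 1.5.
Likelihood ratio per failed replication = 0.5.
Target odds: 0.05 ÷ 0.95 = 1/19.
Require 0.5ⁿ ≤ 1/19 ÷ 1.5 = 2/57.
0.5⁴ = 0.0625 is still above 2/57 but 0.5⁵ = 0.03125 is at or below it, so n = 5.

5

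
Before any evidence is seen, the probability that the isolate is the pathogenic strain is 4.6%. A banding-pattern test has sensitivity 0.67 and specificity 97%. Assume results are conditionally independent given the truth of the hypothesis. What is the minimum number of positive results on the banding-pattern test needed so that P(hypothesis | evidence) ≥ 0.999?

4

Prior odds = 0.046/0.954 = 23/477.
False-positive rate = 1 − 0.97 = 0.03; likelihood ratio of a positive = 0.67/0.03 = 67/3.
Target posterior odds = 0.999/0.001 = 999.
Require (67/3)ⁿ ≥ 999 ÷ (23/477) = 476523/23.
(67/3)³ = 300763/27 falls short of 476523/23 but (67/3)⁴ = 20151121/81 reaches it, so n = 4.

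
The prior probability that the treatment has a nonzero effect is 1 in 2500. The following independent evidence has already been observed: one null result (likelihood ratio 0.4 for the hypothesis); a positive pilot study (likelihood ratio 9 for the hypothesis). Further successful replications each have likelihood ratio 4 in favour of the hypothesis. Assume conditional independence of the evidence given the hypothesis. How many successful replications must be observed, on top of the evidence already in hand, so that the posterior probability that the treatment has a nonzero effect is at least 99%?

9

Prior odds = 0.0004/0.9996 = 1/2499.
Combined Bayes factor of the evidence already in hand = 0.4 × 9 = 3.6.
Odds after that evidence = (1/2499) × 3.6 = 6/4165.
Target odds = 0.99/0.01 = 99.
Need 4ⁿ ≥ 99 ÷ (6/4165) = 68722.5.
4⁸ = 65536 falls short of 68722.5 but 4⁹ = 262144 reaches it, so n = 9.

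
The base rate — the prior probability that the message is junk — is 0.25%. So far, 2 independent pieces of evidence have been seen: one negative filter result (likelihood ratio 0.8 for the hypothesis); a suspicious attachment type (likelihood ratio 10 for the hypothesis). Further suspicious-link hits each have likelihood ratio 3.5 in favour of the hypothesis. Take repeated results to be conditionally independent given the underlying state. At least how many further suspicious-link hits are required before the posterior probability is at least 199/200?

8

Prior odds = 0.0025/0.9975 = 1/399.
Combined Bayes factor of the evidence already in hand = 0.8 × 10 = 8.
Odds after that evidence = (1/399) × 8 = 8/399.
Target odds = 0.995/0.005 = 199.
Need 3.5ⁿ ≥ 199 ÷ (8/399) = 9925.125.
3.5⁷ = 823543/128 falls short of 9925.125 but 3.5⁸ = 5764801/256 reaches it, so n = 8.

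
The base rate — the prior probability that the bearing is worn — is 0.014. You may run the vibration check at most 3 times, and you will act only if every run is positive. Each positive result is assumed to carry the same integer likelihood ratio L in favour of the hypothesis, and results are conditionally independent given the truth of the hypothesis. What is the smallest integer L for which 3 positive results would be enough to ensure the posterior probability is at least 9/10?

9

Prior odds = 0.014/0.986 = 7/493.
Target odds = 0.9/0.1 = 9.
Need L³ ≥ 9 ÷ (7/493) = 4437/7.
8³ = 512 < 4437/7 ≤ 729 = 9³, so L = 9.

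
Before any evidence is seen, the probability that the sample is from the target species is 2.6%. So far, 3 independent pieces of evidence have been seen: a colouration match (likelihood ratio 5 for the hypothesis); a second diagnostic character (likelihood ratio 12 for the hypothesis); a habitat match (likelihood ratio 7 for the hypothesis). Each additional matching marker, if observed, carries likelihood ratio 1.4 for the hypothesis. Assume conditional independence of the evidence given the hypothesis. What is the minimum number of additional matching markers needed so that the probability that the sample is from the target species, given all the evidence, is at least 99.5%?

Prior odds = 0.026/0.974 = 13/487.
Combined Bayes factor of the evidence already in hand = 5 × 12 × 7 = 420.
Odds after that evidence = (13/487) × 420 = 5460/487.
Target odds = 0.995/0.005 = 199.
Need 1.4ⁿ ≥ 199 ÷ (5460/487) = 96913/5460.
1.4⁸ = 5764801/390625 falls short of 96913/5460 but 1.4⁹ = 40353607/1953125 reaches it, so n = 9.

9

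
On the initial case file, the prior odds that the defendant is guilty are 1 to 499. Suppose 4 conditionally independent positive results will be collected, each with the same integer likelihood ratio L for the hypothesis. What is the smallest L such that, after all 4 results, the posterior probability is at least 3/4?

7

Prior odds = 1/499.
Target odds = 0.75/0.25 = 3.
Need L⁴ ≥ 3 ÷ (1/499) = 1497.
6⁴ = 1296 < 1497 ≤ 2401 = 7⁴, so L = 7.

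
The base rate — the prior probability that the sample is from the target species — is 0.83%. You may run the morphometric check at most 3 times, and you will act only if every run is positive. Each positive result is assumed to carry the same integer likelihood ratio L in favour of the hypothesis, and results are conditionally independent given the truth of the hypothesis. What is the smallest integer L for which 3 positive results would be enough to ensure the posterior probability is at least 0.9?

11

Prior odds = 0.0083/0.9917 = 83/9917.
Target odds = 0.9/0.1 = 9.
Need L³ ≥ 9 ÷ (83/9917) = 89253/83.
10³ = 1000 < 89253/83 ≤ 1331 = 11³, so L = 11.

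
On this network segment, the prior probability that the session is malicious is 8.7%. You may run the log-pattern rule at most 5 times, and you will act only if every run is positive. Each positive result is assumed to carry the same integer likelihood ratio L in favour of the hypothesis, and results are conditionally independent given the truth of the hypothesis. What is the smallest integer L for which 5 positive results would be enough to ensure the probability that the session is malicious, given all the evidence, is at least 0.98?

Prior odds = 0.087/0.913 = 87/913.
Target odds = 0.98/0.02 = 49.
Need L⁵ ≥ 49 ÷ (87/913) = 44737/87.
3⁵ = 243 < 44737/87 ≤ 1024 = 4⁵, so L = 4.

4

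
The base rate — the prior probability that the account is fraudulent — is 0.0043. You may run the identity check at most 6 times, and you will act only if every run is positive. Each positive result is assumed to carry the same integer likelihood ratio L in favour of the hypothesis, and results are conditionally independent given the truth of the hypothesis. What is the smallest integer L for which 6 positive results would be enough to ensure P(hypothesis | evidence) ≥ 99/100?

6

Prior odds = 0.0043/0.9957 = 43/9957.
Target odds = 0.99/0.01 = 99.
Need L⁶ ≥ 99 ÷ (43/9957) = 985743/43.
5⁶ = 15625 < 985743/43 ≤ 46656 = 6⁶, so L = 6.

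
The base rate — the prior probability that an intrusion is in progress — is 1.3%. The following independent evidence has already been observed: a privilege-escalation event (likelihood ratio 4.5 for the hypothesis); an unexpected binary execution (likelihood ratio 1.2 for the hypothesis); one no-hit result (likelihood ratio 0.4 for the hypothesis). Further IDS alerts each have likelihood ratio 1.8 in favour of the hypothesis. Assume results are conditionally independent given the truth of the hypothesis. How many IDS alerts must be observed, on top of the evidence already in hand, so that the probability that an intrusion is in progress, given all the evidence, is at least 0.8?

Prior odds = 0.013/0.987 = 13/987.
Combined Bayes factor of the evidence already in hand = 4.5 × 1.2 × 0.4 = 2.16.
Odds after that evidence = (13/987) × 2.16 = 234/8225.
Target odds = 0.8/0.2 = 4.
Need 1.8ⁿ ≥ 4 ÷ (234/8225) = 16450/117.
1.8⁸ = 43046721/390625 falls short of 16450/117 but 1.8⁹ = 387420489/1953125 reaches it, so n = 9.

9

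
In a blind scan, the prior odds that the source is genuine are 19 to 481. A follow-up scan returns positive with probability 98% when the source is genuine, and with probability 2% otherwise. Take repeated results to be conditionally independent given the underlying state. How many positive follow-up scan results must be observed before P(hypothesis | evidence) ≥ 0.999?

Prior odds = 19/481.
Likelihood ratio of a positive result = 0.98/0.02 = 49.
Target odds: 0.999 ÷ 0.001 = 999.
Need (19/481) × 49ⁿ ≥ 999, i.e. 49ⁿ ≥ 480519/19.
49² = 2401 falls short of 480519/19 but 49³ = 117649 reaches it, so n = 3.

3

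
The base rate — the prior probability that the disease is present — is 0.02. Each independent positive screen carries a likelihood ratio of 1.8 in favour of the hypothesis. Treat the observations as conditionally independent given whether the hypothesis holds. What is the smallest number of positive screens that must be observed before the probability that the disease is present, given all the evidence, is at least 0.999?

Prior odds = 0.02/0.98 = 1/49.
Likelihood ratio per positive screen = 1.8.
Target odds: 0.999 ÷ 0.001 = 999.
Require 1.8ⁿ ≥ 999 ÷ (1/49) = 48951.
1.8¹⁸ ≈39346.4 falls short of 48951 but 1.8¹⁹ ≈70823.5 reaches it, so n = 19.

19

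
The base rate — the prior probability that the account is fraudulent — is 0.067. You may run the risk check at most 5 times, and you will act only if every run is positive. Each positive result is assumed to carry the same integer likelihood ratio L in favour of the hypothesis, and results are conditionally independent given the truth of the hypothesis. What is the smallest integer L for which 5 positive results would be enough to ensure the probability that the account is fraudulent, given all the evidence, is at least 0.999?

7

Prior odds = 0.067/0.933 = 67/933.
Target odds = 0.999/0.001 = 999.
Need L⁵ ≥ 999 ÷ (67/933) = 932067/67.
6⁵ = 7776 < 932067/67 ≤ 16807 = 7⁵, so L = 7.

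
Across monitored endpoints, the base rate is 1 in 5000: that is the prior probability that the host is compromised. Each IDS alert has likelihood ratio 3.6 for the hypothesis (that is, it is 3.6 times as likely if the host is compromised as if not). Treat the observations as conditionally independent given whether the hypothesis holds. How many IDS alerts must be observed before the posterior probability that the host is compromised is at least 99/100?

Prior odds = 0.0002/0.9998 = 1/4999.
Likelihood ratio per IDS alert = 3.6.
Target odds: 0.99 ÷ 0.01 = 99.
Need (1/4999) × 3.6ⁿ ≥ 99, i.e. 3.6ⁿ ≥ 494901.
3.6¹⁰ ≈365616 falls short of 494901 but 3.6¹¹ ≈1.31622e+06 reaches it, so n = 11.

11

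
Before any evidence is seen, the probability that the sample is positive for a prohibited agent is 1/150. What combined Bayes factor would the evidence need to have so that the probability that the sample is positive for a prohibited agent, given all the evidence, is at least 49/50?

Prior odds = (1/150)/(149/150) = 1/149.
Target odds = 0.98/0.02 = 49.
Required Bayes factor = 49 ÷ (1/149) = 7301.

7301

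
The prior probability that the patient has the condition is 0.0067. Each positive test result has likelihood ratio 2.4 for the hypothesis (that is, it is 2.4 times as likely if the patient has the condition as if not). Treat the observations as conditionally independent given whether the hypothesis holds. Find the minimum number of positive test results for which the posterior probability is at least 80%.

8

Prior odds = 0.0067/0.9933 = 67/9933.
Likelihood ratio per positive test result = 2.4.
Target posterior odds = 0.8/0.2 = 4.
Require 2.4ⁿ ≥ 4 ÷ (67/9933) = 39732/67.
2.4⁷ = 35831808/78125 falls short of 39732/67 but 2.4⁸ = 429981696/390625 reaches it, so n = 8.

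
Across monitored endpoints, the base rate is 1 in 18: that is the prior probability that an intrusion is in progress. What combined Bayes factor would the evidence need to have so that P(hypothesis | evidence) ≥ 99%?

1683

Prior odds = (1/18)/(17/18) = 1/17.
Target odds = 0.99/0.01 = 99.
Required Bayes factor = 99 ÷ (1/17) = 1683.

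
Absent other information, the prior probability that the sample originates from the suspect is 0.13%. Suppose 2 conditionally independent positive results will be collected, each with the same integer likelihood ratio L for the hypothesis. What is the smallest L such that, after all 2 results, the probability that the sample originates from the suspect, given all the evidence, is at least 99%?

Prior odds = 0.0013/0.9987 = 13/9987.
Target odds = 0.99/0.01 = 99.
Need L² ≥ 99 ÷ (13/9987) = 988713/13.
275² = 75625 < 988713/13 ≤ 76176 = 276², so L = 276.

276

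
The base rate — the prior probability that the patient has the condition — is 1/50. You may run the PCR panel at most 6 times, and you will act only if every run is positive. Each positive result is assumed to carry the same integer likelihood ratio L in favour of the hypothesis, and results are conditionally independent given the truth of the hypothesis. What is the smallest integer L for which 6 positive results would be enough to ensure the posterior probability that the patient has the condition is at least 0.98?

Prior odds = 0.02/0.98 = 1/49.
Target odds = 0.98/0.02 = 49.
Need L⁶ ≥ 49 ÷ (1/49) = 2401.
3⁶ = 729 < 2401 ≤ 4096 = 4⁶, so L = 4.

4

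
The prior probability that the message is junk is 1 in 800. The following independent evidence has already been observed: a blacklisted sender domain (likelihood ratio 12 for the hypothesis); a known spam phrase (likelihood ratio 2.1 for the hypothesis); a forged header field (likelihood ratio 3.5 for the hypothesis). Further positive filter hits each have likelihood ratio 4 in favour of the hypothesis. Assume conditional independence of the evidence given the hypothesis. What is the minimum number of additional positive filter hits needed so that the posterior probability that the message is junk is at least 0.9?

4

Prior odds = 0.00125/0.99875 = 1/799.
Combined Bayes factor of the evidence already in hand = 12 × 2.1 × 3.5 = 88.2.
Odds after that evidence = (1/799) × 88.2 = 441/3995.
Target odds = 0.9/0.1 = 9.
Need 4ⁿ ≥ 9 ÷ (441/3995) = 3995/49.
4³ = 64 falls short of 3995/49 but 4⁴ = 256 reaches it, so n = 4.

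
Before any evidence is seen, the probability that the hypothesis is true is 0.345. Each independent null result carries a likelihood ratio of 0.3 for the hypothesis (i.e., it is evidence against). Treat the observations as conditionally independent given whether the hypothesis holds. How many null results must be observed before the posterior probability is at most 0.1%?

6

Prior odds = 0.345/0.655 = 69/131.
Likelihood ratio per null result = 0.3.
Target odds: 0.001 ÷ 0.999 = 1/999.
Need (69/131) × 0.3ⁿ ≤ 1/999, i.e. 0.3ⁿ ≤ 131/68931.
0.3⁵ = 243/100000 is still above 131/68931 but 0.3⁶ = 729/1000000 is at or below it, so n = 6.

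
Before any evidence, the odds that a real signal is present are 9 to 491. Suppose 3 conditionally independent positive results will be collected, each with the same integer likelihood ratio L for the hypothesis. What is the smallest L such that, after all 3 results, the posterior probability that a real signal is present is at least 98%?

14

Prior odds = 9/491.
Target odds = 0.98/0.02 = 49.
Need L³ ≥ 49 ÷ (9/491) = 24059/9.
13³ = 2197 < 24059/9 ≤ 2744 = 14³, so L = 14.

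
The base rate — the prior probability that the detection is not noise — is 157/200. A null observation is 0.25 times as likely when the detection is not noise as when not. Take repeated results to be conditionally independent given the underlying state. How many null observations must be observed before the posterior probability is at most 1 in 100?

Prior odds: 0.785 ÷ 0.215 = 157/43.
Likelihood ratio per null observation = 0.25.
Target posterior odds = 0.01/0.99 = 1/99.
Require 0.25ⁿ ≤ 1/99 ÷ (157/43) = 43/15543.
0.25⁴ = 0.00390625 is still above 43/15543 but 0.25⁵ = 1/1024 is at or below it, so n = 5.

5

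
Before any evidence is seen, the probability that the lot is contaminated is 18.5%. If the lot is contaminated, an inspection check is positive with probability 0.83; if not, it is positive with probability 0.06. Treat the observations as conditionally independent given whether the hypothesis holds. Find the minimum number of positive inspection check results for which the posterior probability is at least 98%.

3

Prior odds = 0.185/0.815 = 37/163.
Likelihood ratio of a positive = 0.83/0.06 = 83/6.
Target odds: 0.98 ÷ 0.02 = 49.
Need (37/163) × (83/6)ⁿ ≥ 49, i.e. (83/6)ⁿ ≥ 7987/37.
(83/6)² = 6889/36 falls short of 7987/37 but (83/6)³ = 571787/216 reaches it, so n = 3.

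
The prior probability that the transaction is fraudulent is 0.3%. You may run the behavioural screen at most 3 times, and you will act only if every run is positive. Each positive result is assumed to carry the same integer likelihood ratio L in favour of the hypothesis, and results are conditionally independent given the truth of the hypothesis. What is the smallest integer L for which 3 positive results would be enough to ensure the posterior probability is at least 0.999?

70

Prior odds = 0.003/0.997 = 3/997.
Target odds = 0.999/0.001 = 999.
Need L³ ≥ 999 ÷ (3/997) = 332001.
69³ = 328509 < 332001 ≤ 343000 = 70³, so L = 70.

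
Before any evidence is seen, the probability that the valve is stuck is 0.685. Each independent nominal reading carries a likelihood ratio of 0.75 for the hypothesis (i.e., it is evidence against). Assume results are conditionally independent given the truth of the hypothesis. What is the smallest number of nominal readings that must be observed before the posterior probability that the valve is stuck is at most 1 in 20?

Prior odds = 0.685/0.315 = 137/63.
Likelihood ratio per nominal reading = 0.75.
Target odds: 0.05 ÷ 0.95 = 1/19.
Need (137/63) × 0.75ⁿ ≤ 1/19, i.e. 0.75ⁿ ≤ 63/2603.
0.75¹² = 531441/16777216 is still above 63/2603 but 0.75¹³ = 1594323/67108864 is at or below it, so n = 13.

13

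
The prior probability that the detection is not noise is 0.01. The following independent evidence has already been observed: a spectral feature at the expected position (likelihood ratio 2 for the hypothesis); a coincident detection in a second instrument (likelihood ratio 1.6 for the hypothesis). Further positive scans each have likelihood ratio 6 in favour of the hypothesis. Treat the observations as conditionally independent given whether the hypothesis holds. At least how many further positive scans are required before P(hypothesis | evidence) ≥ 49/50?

5

Prior odds = 0.01/0.99 = 1/99.
Combined Bayes factor of the evidence already in hand = 2 × 1.6 = 3.2.
Odds after that evidence = (1/99) × 3.2 = 16/495.
Target odds = 0.98/0.02 = 49.
Need 6ⁿ ≥ 49 ÷ (16/495) = 1515.9375.
6⁴ = 1296 falls short of 1515.9375 but 6⁵ = 7776 reaches it, so n = 5.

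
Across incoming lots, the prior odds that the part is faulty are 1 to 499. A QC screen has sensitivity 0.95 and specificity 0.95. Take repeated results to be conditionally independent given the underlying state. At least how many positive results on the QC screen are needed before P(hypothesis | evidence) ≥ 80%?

3

Prior odds = 1/499.
False-positive rate = 1 − 0.95 = 0.05; likelihood ratio of a positive = 0.95/0.05 = 19.
Target posterior odds = 0.8/0.2 = 4.
Need (1/499) × 19ⁿ ≥ 4, i.e. 19ⁿ ≥ 1996.
19² = 361 falls short of 1996 but 19³ = 6859 reaches it, so n = 3.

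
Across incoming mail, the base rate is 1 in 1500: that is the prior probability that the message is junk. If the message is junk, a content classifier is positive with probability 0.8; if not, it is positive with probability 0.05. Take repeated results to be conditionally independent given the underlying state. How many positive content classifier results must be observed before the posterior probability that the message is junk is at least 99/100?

Prior odds = (1/1500)/(1499/1500) = 1/1499.
Likelihood ratio of a positive = 0.8/0.05 = 16.
Target posterior odds = 0.99/0.01 = 99.
Require 16ⁿ ≥ 99 ÷ (1/1499) = 148401.
16⁴ = 65536 falls short of 148401 but 16⁵ = 1048576 reaches it, so n = 5.

5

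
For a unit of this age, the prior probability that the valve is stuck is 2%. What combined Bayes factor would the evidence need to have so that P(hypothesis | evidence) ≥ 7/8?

Prior odds = 0.02/0.98 = 1/49.
Target odds = 0.875/0.125 = 7.
Required Bayes factor = 7 ÷ (1/49) = 343.

343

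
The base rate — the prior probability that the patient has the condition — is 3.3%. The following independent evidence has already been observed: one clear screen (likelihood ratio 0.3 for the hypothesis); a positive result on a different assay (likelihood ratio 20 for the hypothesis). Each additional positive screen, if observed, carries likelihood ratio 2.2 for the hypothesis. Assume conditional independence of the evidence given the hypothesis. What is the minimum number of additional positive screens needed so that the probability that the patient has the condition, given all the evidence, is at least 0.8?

4

Prior odds = 0.033/0.967 = 33/967.
Combined Bayes factor of the evidence already in hand = 0.3 × 20 = 6.
Odds after that evidence = (33/967) × 6 = 198/967.
Target odds = 0.8/0.2 = 4.
Need 2.2ⁿ ≥ 4 ÷ (198/967) = 1934/99.
2.2³ = 10.648 falls short of 1934/99 but 2.2⁴ = 23.4256 reaches it, so n = 4.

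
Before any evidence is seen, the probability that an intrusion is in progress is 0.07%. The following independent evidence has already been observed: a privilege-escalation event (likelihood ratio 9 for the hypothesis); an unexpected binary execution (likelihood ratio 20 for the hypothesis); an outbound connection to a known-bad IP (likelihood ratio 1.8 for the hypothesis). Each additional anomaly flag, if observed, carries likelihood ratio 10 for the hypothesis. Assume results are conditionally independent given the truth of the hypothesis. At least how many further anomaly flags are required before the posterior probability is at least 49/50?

3

Prior odds = 0.0007/0.9993 = 7/9993.
Combined Bayes factor of the evidence already in hand = 9 × 20 × 1.8 = 324.
Odds after that evidence = (7/9993) × 324 = 756/3331.
Target odds = 0.98/0.02 = 49.
Need 10ⁿ ≥ 49 ÷ (756/3331) = 23317/108.
10² = 100 falls short of 23317/108 but 10³ = 1000 reaches it, so n = 3.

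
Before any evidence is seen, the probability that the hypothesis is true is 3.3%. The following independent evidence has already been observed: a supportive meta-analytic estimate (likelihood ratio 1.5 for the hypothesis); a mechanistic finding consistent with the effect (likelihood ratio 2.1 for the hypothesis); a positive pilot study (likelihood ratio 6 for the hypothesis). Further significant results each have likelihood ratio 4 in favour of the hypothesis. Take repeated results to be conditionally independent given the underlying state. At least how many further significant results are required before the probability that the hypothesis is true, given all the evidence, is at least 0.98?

4

Prior odds = 0.033/0.967 = 33/967.
Combined Bayes factor of the evidence already in hand = 1.5 × 2.1 × 6 = 18.9.
Odds after that evidence = (33/967) × 18.9 = 6237/9670.
Target odds = 0.98/0.02 = 49.
Need 4ⁿ ≥ 49 ÷ (6237/9670) = 67690/891.
4³ = 64 falls short of 67690/891 but 4⁴ = 256 reaches it, so n = 4.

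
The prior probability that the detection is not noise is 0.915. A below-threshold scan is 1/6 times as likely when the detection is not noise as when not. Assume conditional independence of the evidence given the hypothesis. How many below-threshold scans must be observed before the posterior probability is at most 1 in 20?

Prior odds = 0.915/0.085 = 183/17.
Likelihood ratio per below-threshold scan = 1/6.
Target odds: 0.05 ÷ 0.95 = 1/19.
Require (1/6)ⁿ ≤ 1/19 ÷ (183/17) = 17/3477.
(1/6)² = 1/36 is still above 17/3477 but (1/6)³ = 1/216 is at or below it, so n = 3.

3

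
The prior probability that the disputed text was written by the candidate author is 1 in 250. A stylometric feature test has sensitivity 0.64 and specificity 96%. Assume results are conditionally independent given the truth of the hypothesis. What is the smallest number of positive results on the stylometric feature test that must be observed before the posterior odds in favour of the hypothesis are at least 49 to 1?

Prior odds: 0.004 ÷ 0.996 = 1/249.
False-positive rate = 1 − 0.96 = 0.04; likelihood ratio of a positive = 0.64/0.04 = 16.
Target odds = 49.
Need (1/249) × 16ⁿ ≥ 49, i.e. 16ⁿ ≥ 12201.
16³ = 4096 falls short of 12201 but 16⁴ = 65536 reaches it, so n = 4.

4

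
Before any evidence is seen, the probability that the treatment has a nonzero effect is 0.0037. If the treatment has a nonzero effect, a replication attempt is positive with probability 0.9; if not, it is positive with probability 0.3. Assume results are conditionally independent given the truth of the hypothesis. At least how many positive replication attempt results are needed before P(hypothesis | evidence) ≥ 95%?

Prior odds = 0.0037/0.9963 = 37/9963.
Likelihood ratio of a positive = 0.9/0.3 = 3.
Target odds: 0.95 ÷ 0.05 = 19.
Require 3ⁿ ≥ 19 ÷ (37/9963) = 189297/37.
3⁷ = 2187 falls short of 189297/37 but 3⁸ = 6561 reaches it, so n = 8.

8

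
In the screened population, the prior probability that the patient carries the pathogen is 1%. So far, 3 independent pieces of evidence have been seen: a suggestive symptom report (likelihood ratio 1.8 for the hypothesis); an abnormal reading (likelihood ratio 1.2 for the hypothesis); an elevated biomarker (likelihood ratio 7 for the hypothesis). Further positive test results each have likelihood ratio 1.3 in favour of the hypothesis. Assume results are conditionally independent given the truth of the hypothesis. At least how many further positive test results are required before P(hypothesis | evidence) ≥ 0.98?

Prior odds = 0.01/0.99 = 1/99.
Combined Bayes factor of the evidence already in hand = 1.8 × 1.2 × 7 = 15.12.
Odds after that evidence = (1/99) × 15.12 = 42/275.
Target odds = 0.98/0.02 = 49.
Need 1.3ⁿ ≥ 49 ÷ (42/275) = 1925/6.
1.3²¹ ≈247.065 falls short of 1925/6 but 1.3²² ≈321.184 reaches it, so n = 22.

22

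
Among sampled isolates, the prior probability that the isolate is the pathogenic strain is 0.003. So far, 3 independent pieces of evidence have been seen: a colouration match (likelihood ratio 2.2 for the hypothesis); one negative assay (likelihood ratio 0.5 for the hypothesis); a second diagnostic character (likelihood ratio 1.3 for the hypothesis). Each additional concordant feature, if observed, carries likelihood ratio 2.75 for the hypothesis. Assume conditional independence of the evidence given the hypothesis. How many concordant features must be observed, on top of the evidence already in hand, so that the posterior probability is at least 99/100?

Prior odds = 0.003/0.997 = 3/997.
Combined Bayes factor of the evidence already in hand = 2.2 × 0.5 × 1.3 = 1.43.
Odds after that evidence = (3/997) × 1.43 = 429/99700.
Target odds = 0.99/0.01 = 99.
Need 2.75ⁿ ≥ 99 ÷ (429/99700) = 299100/13.
2.75⁹ ≈8994.86 falls short of 299100/13 but 2.75¹⁰ ≈24735.9 reaches it, so n = 10.

10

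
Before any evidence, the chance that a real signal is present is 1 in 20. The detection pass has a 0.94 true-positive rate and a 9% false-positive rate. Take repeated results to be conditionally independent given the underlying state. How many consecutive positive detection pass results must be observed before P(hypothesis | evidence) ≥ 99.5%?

4

Prior odds: 0.05 ÷ 0.95 = 1/19.
Likelihood ratio of a positive result = 0.94/0.09 = 94/9.
Target odds: 0.995 ÷ 0.005 = 199.
Need (1/19) × (94/9)ⁿ ≥ 199, i.e. (94/9)ⁿ ≥ 3781.
(94/9)³ = 830584/729 falls short of 3781 but (94/9)⁴ = 78074896/6561 reaches it, so n = 4.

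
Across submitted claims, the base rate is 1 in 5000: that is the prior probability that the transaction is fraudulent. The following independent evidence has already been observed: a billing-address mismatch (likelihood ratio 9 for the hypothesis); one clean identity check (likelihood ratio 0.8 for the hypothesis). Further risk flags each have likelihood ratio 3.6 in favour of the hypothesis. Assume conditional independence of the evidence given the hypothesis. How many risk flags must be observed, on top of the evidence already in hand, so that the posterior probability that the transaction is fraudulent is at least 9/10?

7

Prior odds = 0.0002/0.9998 = 1/4999.
Combined Bayes factor of the evidence already in hand = 9 × 0.8 = 7.2.
Odds after that evidence = (1/4999) × 7.2 = 36/24995.
Target odds = 0.9/0.1 = 9.
Need 3.6ⁿ ≥ 9 ÷ (36/24995) = 6248.75.
3.6⁶ = 34012224/15625 falls short of 6248.75 but 3.6⁷ = 612220032/78125 reaches it, so n = 7.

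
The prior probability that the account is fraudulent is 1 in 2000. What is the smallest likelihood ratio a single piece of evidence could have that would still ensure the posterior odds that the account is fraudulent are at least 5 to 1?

9995

Prior odds = 0.0005/0.9995 = 1/1999.
Target odds = 5.
Required Bayes factor = 5 ÷ (1/1999) = 9995.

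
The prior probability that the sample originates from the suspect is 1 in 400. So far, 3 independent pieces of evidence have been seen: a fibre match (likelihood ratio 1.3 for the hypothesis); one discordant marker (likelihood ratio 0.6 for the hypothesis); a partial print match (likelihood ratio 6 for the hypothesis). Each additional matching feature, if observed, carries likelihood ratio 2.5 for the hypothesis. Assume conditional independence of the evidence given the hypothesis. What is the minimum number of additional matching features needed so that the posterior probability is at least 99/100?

10

Prior odds = 0.0025/0.9975 = 1/399.
Combined Bayes factor of the evidence already in hand = 1.3 × 0.6 × 6 = 4.68.
Odds after that evidence = (1/399) × 4.68 = 39/3325.
Target odds = 0.99/0.01 = 99.
Need 2.5ⁿ ≥ 99 ÷ (39/3325) = 109725/13.
2.5⁹ = 1953125/512 falls short of 109725/13 but 2.5¹⁰ = 9765625/1024 reaches it, so n = 10.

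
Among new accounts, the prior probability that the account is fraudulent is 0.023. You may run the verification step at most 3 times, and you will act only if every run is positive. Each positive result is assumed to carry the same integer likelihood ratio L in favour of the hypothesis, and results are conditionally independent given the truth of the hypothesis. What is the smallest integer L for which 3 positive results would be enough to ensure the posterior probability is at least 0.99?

17

Prior odds = 0.023/0.977 = 23/977.
Target odds = 0.99/0.01 = 99.
Need L³ ≥ 99 ÷ (23/977) = 96723/23.
16³ = 4096 < 96723/23 ≤ 4913 = 17³, so L = 17.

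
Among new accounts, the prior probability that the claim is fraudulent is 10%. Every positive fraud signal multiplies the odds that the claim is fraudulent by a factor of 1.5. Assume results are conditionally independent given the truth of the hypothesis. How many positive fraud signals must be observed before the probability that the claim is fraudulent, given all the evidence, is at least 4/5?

Prior odds = 0.1/0.9 = 1/9.
Likelihood ratio per positive fraud signal = 1.5.
Target odds: 0.8 ÷ 0.2 = 4.
Need (1/9) × 1.5ⁿ ≥ 4, i.e. 1.5ⁿ ≥ 36.
1.5⁸ = 25.62890625 falls short of 36 but 1.5⁹ = 19683/512 reaches it, so n = 9.

9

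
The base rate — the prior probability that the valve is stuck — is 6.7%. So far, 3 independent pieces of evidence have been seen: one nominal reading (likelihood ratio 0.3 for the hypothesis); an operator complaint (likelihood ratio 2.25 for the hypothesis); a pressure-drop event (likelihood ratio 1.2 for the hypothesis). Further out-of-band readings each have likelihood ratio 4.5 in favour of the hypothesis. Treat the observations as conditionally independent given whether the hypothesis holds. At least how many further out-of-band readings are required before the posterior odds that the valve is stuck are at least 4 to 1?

Prior odds = 0.067/0.933 = 67/933.
Combined Bayes factor of the evidence already in hand = 0.3 × 2.25 × 1.2 = 0.81.
Odds after that evidence = (67/933) × 0.81 = 1809/31100.
Target odds = 4.
Need 4.5ⁿ ≥ 4 ÷ (1809/31100) = 124400/1809.
4.5² = 20.25 falls short of 124400/1809 but 4.5³ = 91.125 reaches it, so n = 3.

3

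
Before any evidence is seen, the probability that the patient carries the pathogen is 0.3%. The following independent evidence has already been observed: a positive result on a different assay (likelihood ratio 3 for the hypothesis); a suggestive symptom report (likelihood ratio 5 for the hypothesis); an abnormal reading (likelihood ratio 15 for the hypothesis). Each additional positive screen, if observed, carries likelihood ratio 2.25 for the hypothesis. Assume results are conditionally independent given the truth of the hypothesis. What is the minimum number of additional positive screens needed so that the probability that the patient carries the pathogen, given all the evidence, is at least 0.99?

7

Prior odds = 0.003/0.997 = 3/997.
Combined Bayes factor of the evidence already in hand = 3 × 5 × 15 = 225.
Odds after that evidence = (3/997) × 225 = 675/997.
Target odds = 0.99/0.01 = 99.
Need 2.25ⁿ ≥ 99 ÷ (675/997) = 10967/75.
2.25⁶ = 531441/4096 falls short of 10967/75 but 2.25⁷ = 4782969/16384 reaches it, so n = 7.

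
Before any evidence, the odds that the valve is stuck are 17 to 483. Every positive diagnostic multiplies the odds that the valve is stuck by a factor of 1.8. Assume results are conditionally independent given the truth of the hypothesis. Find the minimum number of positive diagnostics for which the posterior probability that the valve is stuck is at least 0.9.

Prior odds = 17/483.
Likelihood ratio per positive diagnostic = 1.8.
Target posterior odds = 0.9/0.1 = 9.
Require 1.8ⁿ ≥ 9 ÷ (17/483) = 4347/17.
1.8⁹ = 387420489/1953125 falls short of 4347/17 but 1.8¹⁰ ≈357.047 reaches it, so n = 10.

10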